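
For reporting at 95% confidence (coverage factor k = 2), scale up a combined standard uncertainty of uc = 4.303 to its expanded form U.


U = k * uc
U = 2 * 4.303
U = 8.6060

8.6060


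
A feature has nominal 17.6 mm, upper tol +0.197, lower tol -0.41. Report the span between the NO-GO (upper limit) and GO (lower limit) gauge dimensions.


GO = nominal - lower_tol (smallest hole = maximum material condition)
GO = 17.6 - 0.41 = 17.19
NO-GO = nominal + upper_tol (largest hole = least material condition)
NO-GO = 17.6 + 0.197 = 17.797
spread = NO-GO - GO = 17.797 - 17.19 = 0.6070

0.6070


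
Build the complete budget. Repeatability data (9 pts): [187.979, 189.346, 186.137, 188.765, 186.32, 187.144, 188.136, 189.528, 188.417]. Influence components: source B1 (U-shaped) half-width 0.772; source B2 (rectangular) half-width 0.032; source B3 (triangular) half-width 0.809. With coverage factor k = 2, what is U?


mean = (187.979 + 189.346 + 186.137 + 188.765 + 186.32 + 187.144 + 188.136 + 189.528 + 188.417) / 9 = 187.9746667
s = sqrt(sum((x - mean)^2)/(n-1)) = 1.2219186
u_A = s / sqrt(n) = 1.2219186 / sqrt(9) = 0.4073062
u_B1 = 0.772 / sqrt(2) = 0.54588644
u_B2 = 0.032 / sqrt(3) = 0.018475209
u_B3 = 0.809 / sqrt(6) = 0.33027287
uc = sqrt(0.4073062^2 + 0.54588644^2 + 0.018475209^2 + 0.33027287^2) = 0.75717359
U = k * uc = 2 * 0.75717359
U = 1.5143

1.5143


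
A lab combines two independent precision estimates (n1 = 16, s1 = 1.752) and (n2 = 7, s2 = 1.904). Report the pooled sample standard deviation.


s_p = sqrt(((n1-1)*s1^2 + (n2-1)*s2^2) / (n1+n2-2))
numerator = (16-1)*1.752^2 + (7-1)*1.904^2 = 46.04256 + 21.751296 = 67.793856
denominator = 16 + 7 - 2 = 21
s_p^2 = 67.793856 / 21 = 3.2282789
s_p = sqrt(3.2282789) = 1.7967

1.7967


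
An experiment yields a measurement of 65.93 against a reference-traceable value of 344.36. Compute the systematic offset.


Systematic error = measured - true
= 65.93 - 344.36
= -278.4300

-278.4300


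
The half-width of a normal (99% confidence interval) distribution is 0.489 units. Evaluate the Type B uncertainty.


u_B = half_width / 2.576
u_B = 0.489 / 2.576
u_B = 0.1898

0.1898


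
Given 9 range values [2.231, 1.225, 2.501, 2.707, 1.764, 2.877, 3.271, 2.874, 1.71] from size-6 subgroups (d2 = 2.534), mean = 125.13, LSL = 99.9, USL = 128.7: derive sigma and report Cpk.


R_bar = (2.231 + 1.225 + 2.501 + 2.707 + 1.764 + 2.877 + 3.271 + 2.874 + 1.71) / 9 = 2.3511111
sigma = R_bar / d2 = 2.3511111 / 2.534 = 0.92782601
Cp = (USL - LSL)/(6*sigma) = (128.7 - 99.9)/(6*0.92782601) = 5.1734
Cpu = (128.7 - 125.13)/(3*0.92782601) = 1.2826
Cpl = (125.13 - 99.9)/(3*0.92782601) = 9.0642
Cpk = min(Cpu, Cpl) = 1.2826

1.2826


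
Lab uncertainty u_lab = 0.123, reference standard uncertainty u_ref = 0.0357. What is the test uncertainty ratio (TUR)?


TUR = u_lab / u_ref
= 0.123 / 0.0357
= 3.4454

3.4454


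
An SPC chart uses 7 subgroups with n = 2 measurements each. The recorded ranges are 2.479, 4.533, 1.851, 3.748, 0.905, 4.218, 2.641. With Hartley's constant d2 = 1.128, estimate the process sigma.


R_bar = (2.479 + 4.533 + 1.851 + 3.748 + 0.905 + 4.218 + 2.641) / 7
R_bar = 20.375 / 7 = 2.9107143
sigma_hat = R_bar / d2 = 2.9107143 / 1.128 = 2.5804

2.5804


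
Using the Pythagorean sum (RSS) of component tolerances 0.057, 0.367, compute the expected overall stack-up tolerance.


RSS = sqrt(0.057^2 + 0.367^2)
= sqrt(0.137938)
= 0.3714

0.3714


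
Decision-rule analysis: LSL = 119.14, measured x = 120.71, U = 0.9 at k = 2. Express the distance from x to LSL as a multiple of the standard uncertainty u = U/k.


u = U / k = 0.9 / 2 = 0.45
margin = |LSL - x| = |119.14 - 120.71| = 1.57
z = margin / u = 1.57 / 0.45
z = 3.4889

3.4889


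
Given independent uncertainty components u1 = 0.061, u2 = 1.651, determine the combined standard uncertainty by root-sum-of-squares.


uc = sqrt(0.061^2 + 1.651^2)
uc = sqrt(2.729522)
uc = 1.6521

1.6521


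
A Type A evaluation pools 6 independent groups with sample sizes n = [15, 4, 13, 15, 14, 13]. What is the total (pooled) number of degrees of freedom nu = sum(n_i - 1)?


nu = sum_i (n_i - 1)
nu = ((15 - 1) + (4 - 1) + (13 - 1) + (15 - 1) + (14 - 1) + (13 - 1))
nu = 14 + 3 + 12 + 14 + 13 + 12
nu = 68

68


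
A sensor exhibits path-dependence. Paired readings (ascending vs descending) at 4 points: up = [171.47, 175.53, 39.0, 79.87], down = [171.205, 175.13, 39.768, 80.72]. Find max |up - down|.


|171.47 - 171.205| = 0.2650
|175.53 - 175.13| = 0.4000
|39.0 - 39.768| = 0.7680
|79.87 - 80.72| = 0.8500
hysteresis = max(diffs) = 0.8500

0.8500


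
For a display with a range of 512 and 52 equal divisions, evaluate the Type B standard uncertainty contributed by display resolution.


resolution = range / divisions
resolution = 512 / 52 = 9.8461538
u_res = resolution / (2*sqrt(3))
u_res = 9.8461538 / 3.4641016
u_res = 2.8423

2.8423


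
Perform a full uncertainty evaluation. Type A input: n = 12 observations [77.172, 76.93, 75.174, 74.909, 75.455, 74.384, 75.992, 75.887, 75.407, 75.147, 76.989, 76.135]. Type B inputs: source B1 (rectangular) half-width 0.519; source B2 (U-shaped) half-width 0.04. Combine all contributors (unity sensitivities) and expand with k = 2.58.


mean = (77.172 + 76.93 + 75.174 + 74.909 + 75.455 + 74.384 + 75.992 + 75.887 + 75.407 + 75.147 + 76.989 + 76.135) / 12 = 75.79841667
s = sqrt(sum((x - mean)^2)/(n-1)) = 0.88524927
u_A = s / sqrt(n) = 0.88524927 / sqrt(12) = 0.25554945
u_B1 = 0.519 / sqrt(3) = 0.29964479
u_B2 = 0.04 / sqrt(2) = 0.028284271
uc = sqrt(0.25554945^2 + 0.29964479^2 + 0.028284271^2) = 0.39483227
U = k * uc = 2.58 * 0.39483227
U = 1.0187

1.0187


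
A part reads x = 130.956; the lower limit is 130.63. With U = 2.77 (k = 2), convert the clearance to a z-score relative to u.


u = U / k = 2.77 / 2 = 1.385
margin = |LSL - x| = |130.63 - 130.956| = 0.326
z = margin / u = 0.326 / 1.385
z = 0.2354

0.2354


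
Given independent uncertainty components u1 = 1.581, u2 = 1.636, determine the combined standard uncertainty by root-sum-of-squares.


uc = sqrt(1.581^2 + 1.636^2)
uc = sqrt(5.176057)
uc = 2.2751

2.2751


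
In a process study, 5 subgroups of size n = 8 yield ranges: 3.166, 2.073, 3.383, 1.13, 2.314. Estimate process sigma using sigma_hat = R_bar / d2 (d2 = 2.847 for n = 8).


R_bar = (3.166 + 2.073 + 3.383 + 1.13 + 2.314) / 5
R_bar = 12.066 / 5 = 2.4132
sigma_hat = R_bar / d2 = 2.4132 / 2.847 = 0.8476

0.8476


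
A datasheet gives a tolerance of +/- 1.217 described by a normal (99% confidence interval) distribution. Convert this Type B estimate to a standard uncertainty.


u_B = half_width / 2.576
u_B = 1.217 / 2.576
u_B = 0.4724

0.4724


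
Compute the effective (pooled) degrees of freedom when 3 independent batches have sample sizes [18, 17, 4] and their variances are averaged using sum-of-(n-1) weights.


nu = sum_i (n_i - 1)
nu = ((18 - 1) + (17 - 1) + (4 - 1))
nu = 17 + 16 + 3
nu = 36

36


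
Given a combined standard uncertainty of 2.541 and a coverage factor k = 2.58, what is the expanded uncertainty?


U = k * uc
U = 2.58 * 2.541
U = 6.5558

6.5558


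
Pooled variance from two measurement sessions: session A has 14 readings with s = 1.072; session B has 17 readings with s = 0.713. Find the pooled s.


s_p = sqrt(((n1-1)*s1^2 + (n2-1)*s2^2) / (n1+n2-2))
numerator = (14-1)*1.072^2 + (17-1)*0.713^2 = 14.939392 + 8.133904 = 23.073296
denominator = 14 + 17 - 2 = 29
s_p^2 = 23.073296 / 29 = 0.7956309
s_p = sqrt(0.7956309) = 0.8920

0.8920


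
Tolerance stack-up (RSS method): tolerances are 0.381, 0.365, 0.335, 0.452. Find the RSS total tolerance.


RSS = sqrt(0.381^2 + 0.365^2 + 0.335^2 + 0.452^2)
= sqrt(0.594915)
= 0.7713

0.7713


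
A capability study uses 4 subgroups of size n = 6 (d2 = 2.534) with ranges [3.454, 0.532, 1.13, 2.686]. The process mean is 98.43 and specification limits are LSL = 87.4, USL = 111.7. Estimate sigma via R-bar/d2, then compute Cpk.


R_bar = (3.454 + 0.532 + 1.13 + 2.686) / 4 = 1.9505
sigma = R_bar / d2 = 1.9505 / 2.534 = 0.76973165
Cp = (USL - LSL)/(6*sigma) = (111.7 - 87.4)/(6*0.76973165) = 5.2616
Cpu = (111.7 - 98.43)/(3*0.76973165) = 5.7466
Cpl = (98.43 - 87.4)/(3*0.76973165) = 4.7766
Cpk = min(Cpu, Cpl) = 4.7766

4.7766


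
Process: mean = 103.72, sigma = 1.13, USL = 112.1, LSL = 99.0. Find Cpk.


Cpu = (USL - mean) / (3*sigma) = (112.1 - 103.72) / (3*1.13) = 2.4720
Cpl = (mean - LSL) / (3*sigma) = (103.72 - 99.0) / (3*1.13) = 1.3923
Cpk = min(Cpu, Cpl) = 1.3923

1.3923


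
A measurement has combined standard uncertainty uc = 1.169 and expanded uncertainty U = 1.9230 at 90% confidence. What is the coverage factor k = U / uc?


k = U / uc
k = 1.9230 / 1.169
k = 1.645

1.645


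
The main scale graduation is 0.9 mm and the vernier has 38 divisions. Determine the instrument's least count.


LC = MSD / n_div
= 0.9 / 38
= 0.0237

0.0237


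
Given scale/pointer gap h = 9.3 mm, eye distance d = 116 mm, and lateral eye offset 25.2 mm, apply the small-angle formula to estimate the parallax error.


error = h * offset / d
= 9.3 * 25.2 / 116
= 2.0203

2.0203


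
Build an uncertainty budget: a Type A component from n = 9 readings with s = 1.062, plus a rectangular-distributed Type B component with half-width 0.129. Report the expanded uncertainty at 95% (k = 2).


u_A = s / sqrt(n) = 1.062 / sqrt(9) = 0.354
u_B = half_width / sqrt(3) = 0.129 / sqrt(3) = 0.074478185
uc = sqrt(u_A^2 + u_B^2) = sqrt(0.354^2 + 0.074478185^2) = 0.36174991
U = k * uc = 2 * 0.36174991
U = 0.7235

0.7235


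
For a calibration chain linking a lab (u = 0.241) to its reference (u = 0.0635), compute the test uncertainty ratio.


TUR = u_lab / u_ref
= 0.241 / 0.0635
= 3.7953

3.7953


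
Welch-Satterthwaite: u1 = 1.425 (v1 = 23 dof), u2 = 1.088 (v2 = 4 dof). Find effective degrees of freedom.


uc = sqrt(u1^2 + u2^2) = sqrt(1.425^2 + 1.088^2) = 1.7928661
v_eff = uc^4 / (u1^4/v1 + u2^4/v2)
= 1.7928661^4 / (1.425^4/23 + 1.088^4/4)
= 10.332167 / 0.52959237
v_eff = 19.5097

19.5097


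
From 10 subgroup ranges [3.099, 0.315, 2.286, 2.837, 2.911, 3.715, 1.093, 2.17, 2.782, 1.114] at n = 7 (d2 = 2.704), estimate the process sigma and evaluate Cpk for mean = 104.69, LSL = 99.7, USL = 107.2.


R_bar = (3.099 + 0.315 + 2.286 + 2.837 + 2.911 + 3.715 + 1.093 + 2.17 + 2.782 + 1.114) / 10 = 2.2322
sigma = R_bar / d2 = 2.2322 / 2.704 = 0.82551775
Cp = (USL - LSL)/(6*sigma) = (107.2 - 99.7)/(6*0.82551775) = 1.5142
Cpu = (107.2 - 104.69)/(3*0.82551775) = 1.0135
Cpl = (104.69 - 99.7)/(3*0.82551775) = 2.0149
Cpk = min(Cpu, Cpl) = 1.0135

1.0135


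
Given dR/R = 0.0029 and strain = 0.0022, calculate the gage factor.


GF = (dR/R) / epsilon
= 0.0029 / 0.0022
= 1.3182

1.3182


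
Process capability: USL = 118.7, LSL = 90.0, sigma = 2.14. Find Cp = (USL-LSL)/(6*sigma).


Cp = (USL - LSL) / (6 * sigma)
= (118.7 - 90.0) / (6 * 2.14)
= 28.7000 / 12.8400
= 2.2352

2.2352


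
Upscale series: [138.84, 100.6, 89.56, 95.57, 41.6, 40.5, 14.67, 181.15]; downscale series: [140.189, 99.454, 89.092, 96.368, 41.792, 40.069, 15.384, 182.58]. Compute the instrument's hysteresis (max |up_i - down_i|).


|138.84 - 140.189| = 1.3490
|100.6 - 99.454| = 1.1460
|89.56 - 89.092| = 0.4680
|95.57 - 96.368| = 0.7980
|41.6 - 41.792| = 0.1920
|40.5 - 40.069| = 0.4310
|14.67 - 15.384| = 0.7140
|181.15 - 182.58| = 1.4300
hysteresis = max(diffs) = 1.4300

1.4300


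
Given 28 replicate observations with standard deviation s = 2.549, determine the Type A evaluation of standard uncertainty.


u_A = s / sqrt(n)
u_A = 2.549 / sqrt(28)
u_A = 2.549 / 5.2915026
u_A = 0.4817

0.4817


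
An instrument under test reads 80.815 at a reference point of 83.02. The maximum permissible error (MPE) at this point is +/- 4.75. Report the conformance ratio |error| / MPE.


e = indication - reference = 80.815 - 83.02 = -2.2050
|e| = 2.2050
ratio = |e| / MPE = 2.2050 / 4.75
ratio = 0.4642

0.4642


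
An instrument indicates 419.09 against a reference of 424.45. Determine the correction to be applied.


Correction = standard - reading
= 424.45 - 419.09
= 5.3600

5.3600


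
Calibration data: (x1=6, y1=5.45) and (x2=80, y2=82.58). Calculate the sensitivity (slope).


slope = (y2 - y1) / (x2 - x1)
= (82.58 - 5.45) / (80 - 6)
= 77.1300 / 74
= 1.0423

1.0423


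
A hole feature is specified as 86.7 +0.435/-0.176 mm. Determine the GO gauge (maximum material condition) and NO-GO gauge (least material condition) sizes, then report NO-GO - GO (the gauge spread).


GO = nominal - lower_tol (smallest hole = maximum material condition)
GO = 86.7 - 0.176 = 86.524
NO-GO = nominal + upper_tol (largest hole = least material condition)
NO-GO = 86.7 + 0.435 = 87.135
spread = NO-GO - GO = 87.135 - 86.524 = 0.6110

0.6110


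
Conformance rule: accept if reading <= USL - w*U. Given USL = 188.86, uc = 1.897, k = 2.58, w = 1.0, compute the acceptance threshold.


U = k * uc = 2.58 * 1.897 = 4.89426
guard band g = w * U = 1.0 * 4.89426 = 4.89426
AL = USL - g = 188.86 - 4.89426
AL = 183.9657

183.9657


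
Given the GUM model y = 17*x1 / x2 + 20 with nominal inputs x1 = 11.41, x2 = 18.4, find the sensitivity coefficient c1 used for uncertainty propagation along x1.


y = 17*x1 / x2 + 20
dy/dx1 = 17/x2
Evaluate at x2 = 18.4: c1 = 17 / 18.4
c1 = 0.9239

0.9239


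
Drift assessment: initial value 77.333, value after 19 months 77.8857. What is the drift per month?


rate = (v2 - v1) / months
= (77.8857 - 77.333) / 19
= 0.5527 / 19
= 0.0291

0.0291


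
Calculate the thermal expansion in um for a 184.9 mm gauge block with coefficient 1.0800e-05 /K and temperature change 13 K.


dL = L * alpha * dT
= 184.9 * 1.0800e-05 * 13
= 0.0259600 mm
dL_um = 0.0259600 * 1000 = 25.9600 um

25.9600


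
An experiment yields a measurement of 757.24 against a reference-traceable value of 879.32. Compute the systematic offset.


Systematic error = measured - true
= 757.24 - 879.32
= -122.0800

-122.0800


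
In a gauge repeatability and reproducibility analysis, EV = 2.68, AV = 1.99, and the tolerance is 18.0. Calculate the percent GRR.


GRR = sqrt(EV^2 + AV^2) = sqrt(2.68^2 + 1.99^2) = 3.3380383
%GRR = GRR / tol * 100 = 3.3380383 / 18.0 * 100
%GRR = 18.5447

18.5447


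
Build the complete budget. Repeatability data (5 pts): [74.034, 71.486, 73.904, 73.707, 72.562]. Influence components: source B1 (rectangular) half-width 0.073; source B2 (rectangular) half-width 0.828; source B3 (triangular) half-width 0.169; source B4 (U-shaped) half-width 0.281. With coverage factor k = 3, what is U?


mean = (74.034 + 71.486 + 73.904 + 73.707 + 72.562) / 5 = 73.1386
s = sqrt(sum((x - mean)^2)/(n-1)) = 1.0924984
u_A = s / sqrt(n) = 1.0924984 / sqrt(5) = 0.48858014
u_B1 = 0.073 / sqrt(3) = 0.04214657
u_B2 = 0.828 / sqrt(3) = 0.47804602
u_B3 = 0.169 / sqrt(6) = 0.068993961
u_B4 = 0.281 / sqrt(2) = 0.19869701
uc = sqrt(0.48858014^2 + 0.04214657^2 + 0.47804602^2 + 0.068993961^2 + 0.19869701^2) = 0.71641856
U = k * uc = 3 * 0.71641856
U = 2.1493

2.1493


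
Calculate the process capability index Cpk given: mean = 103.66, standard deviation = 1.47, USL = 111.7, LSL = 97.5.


Cpu = (USL - mean) / (3*sigma) = (111.7 - 103.66) / (3*1.47) = 1.8231
Cpl = (mean - LSL) / (3*sigma) = (103.66 - 97.5) / (3*1.47) = 1.3968
Cpk = min(Cpu, Cpl) = 1.3968

1.3968


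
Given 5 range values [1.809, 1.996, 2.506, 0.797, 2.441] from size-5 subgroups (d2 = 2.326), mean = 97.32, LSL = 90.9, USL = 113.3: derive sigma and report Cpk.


R_bar = (1.809 + 1.996 + 2.506 + 0.797 + 2.441) / 5 = 1.9098
sigma = R_bar / d2 = 1.9098 / 2.326 = 0.82106621
Cp = (USL - LSL)/(6*sigma) = (113.3 - 90.9)/(6*0.82106621) = 4.5469
Cpu = (113.3 - 97.32)/(3*0.82106621) = 6.4875
Cpl = (97.32 - 90.9)/(3*0.82106621) = 2.6064
Cpk = min(Cpu, Cpl) = 2.6064

2.6064


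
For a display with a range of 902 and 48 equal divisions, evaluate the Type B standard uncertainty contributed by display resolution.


resolution = range / divisions
resolution = 902 / 48 = 18.791667
u_res = resolution / (2*sqrt(3))
u_res = 18.791667 / 3.4641016
u_res = 5.4247

5.4247


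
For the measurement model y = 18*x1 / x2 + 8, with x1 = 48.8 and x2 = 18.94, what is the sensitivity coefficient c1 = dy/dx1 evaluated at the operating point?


y = 18*x1 / x2 + 8
dy/dx1 = 18/x2
Evaluate at x2 = 18.94: c1 = 18 / 18.94
c1 = 0.9504

0.9504


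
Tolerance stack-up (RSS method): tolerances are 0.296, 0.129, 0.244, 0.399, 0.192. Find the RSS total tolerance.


RSS = sqrt(0.296^2 + 0.129^2 + 0.244^2 + 0.399^2 + 0.192^2)
= sqrt(0.359858)
= 0.5999

0.5999


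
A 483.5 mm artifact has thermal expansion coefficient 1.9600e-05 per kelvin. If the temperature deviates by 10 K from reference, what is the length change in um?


dL = L * alpha * dT
= 483.5 * 1.9600e-05 * 10
= 0.0947660 mm
dL_um = 0.0947660 * 1000 = 94.7660 um

94.7660


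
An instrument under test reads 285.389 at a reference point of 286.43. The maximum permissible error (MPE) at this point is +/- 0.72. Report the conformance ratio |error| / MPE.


e = indication - reference = 285.389 - 286.43 = -1.0410
|e| = 1.0410
ratio = |e| / MPE = 1.0410 / 0.72
ratio = 1.4458

1.4458


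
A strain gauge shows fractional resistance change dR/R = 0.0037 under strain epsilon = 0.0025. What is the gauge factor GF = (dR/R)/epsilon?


GF = (dR/R) / epsilon
= 0.0037 / 0.0025
= 1.4800

1.4800


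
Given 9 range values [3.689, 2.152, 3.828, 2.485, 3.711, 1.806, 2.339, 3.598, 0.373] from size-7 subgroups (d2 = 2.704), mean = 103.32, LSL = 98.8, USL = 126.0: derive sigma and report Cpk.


R_bar = (3.689 + 2.152 + 3.828 + 2.485 + 3.711 + 1.806 + 2.339 + 3.598 + 0.373) / 9 = 2.6645556
sigma = R_bar / d2 = 2.6645556 / 2.704 = 0.98541257
Cp = (USL - LSL)/(6*sigma) = (126.0 - 98.8)/(6*0.98541257) = 4.6004
Cpu = (126.0 - 103.32)/(3*0.98541257) = 7.6719
Cpl = (103.32 - 98.8)/(3*0.98541257) = 1.5290
Cpk = min(Cpu, Cpl) = 1.5290

1.5290


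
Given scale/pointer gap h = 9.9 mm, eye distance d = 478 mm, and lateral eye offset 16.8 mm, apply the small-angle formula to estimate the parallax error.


error = h * offset / d
= 9.9 * 16.8 / 478
= 0.3479

0.3479


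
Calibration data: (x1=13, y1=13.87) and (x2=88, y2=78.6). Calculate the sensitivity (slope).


slope = (y2 - y1) / (x2 - x1)
= (78.6 - 13.87) / (88 - 13)
= 64.7300 / 75
= 0.8631

0.8631


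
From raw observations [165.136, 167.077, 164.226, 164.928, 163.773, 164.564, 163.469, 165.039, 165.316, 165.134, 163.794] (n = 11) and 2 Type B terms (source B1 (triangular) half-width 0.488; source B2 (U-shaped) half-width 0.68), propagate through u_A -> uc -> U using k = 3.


mean = (165.136 + 167.077 + 164.226 + 164.928 + 163.773 + 164.564 + 163.469 + 165.039 + 165.316 + 165.134 + 163.794) / 11 = 164.7687273
s = sqrt(sum((x - mean)^2)/(n-1)) = 0.99808227
u_A = s / sqrt(n) = 0.99808227 / sqrt(11) = 0.30093313
u_B1 = 0.488 / sqrt(6) = 0.19922517
u_B2 = 0.68 / sqrt(2) = 0.48083261
uc = sqrt(0.30093313^2 + 0.19922517^2 + 0.48083261^2) = 0.6012083
U = k * uc = 3 * 0.6012083
U = 1.8036

1.8036


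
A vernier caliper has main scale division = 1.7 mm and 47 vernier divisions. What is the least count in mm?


LC = MSD / n_div
= 1.7 / 47
= 0.0362

0.0362


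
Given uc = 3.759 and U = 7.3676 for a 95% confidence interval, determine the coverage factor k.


k = U / uc
k = 7.3676 / 3.759
k = 1.96

1.96


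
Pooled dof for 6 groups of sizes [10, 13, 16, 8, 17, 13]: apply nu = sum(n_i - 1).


nu = sum_i (n_i - 1)
nu = ((10 - 1) + (13 - 1) + (16 - 1) + (8 - 1) + (17 - 1) + (13 - 1))
nu = 9 + 12 + 15 + 7 + 16 + 12
nu = 71

71


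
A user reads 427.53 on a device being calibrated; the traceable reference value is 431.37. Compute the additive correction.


Correction = standard - reading
= 431.37 - 427.53
= 3.8400

3.8400


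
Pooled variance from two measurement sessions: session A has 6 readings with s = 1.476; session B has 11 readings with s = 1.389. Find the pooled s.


s_p = sqrt(((n1-1)*s1^2 + (n2-1)*s2^2) / (n1+n2-2))
numerator = (6-1)*1.476^2 + (11-1)*1.389^2 = 10.89288 + 19.29321 = 30.18609
denominator = 6 + 11 - 2 = 15
s_p^2 = 30.18609 / 15 = 2.012406
s_p = sqrt(2.012406) = 1.4186

1.4186


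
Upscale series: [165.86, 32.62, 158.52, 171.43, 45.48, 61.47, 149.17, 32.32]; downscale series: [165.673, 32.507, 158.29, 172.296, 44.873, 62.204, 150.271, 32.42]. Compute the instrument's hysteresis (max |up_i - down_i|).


|165.86 - 165.673| = 0.1870
|32.62 - 32.507| = 0.1130
|158.52 - 158.29| = 0.2300
|171.43 - 172.296| = 0.8660
|45.48 - 44.873| = 0.6070
|61.47 - 62.204| = 0.7340
|149.17 - 150.271| = 1.1010
|32.32 - 32.42| = 0.1000
hysteresis = max(diffs) = 1.1010

1.1010


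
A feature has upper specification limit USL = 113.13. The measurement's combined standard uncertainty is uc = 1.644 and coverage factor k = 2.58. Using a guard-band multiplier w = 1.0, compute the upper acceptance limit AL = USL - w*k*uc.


U = k * uc = 2.58 * 1.644 = 4.24152
guard band g = w * U = 1.0 * 4.24152 = 4.24152
AL = USL - g = 113.13 - 4.24152
AL = 108.8885

108.8885


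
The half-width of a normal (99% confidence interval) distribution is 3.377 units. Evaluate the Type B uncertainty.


u_B = half_width / 2.576
u_B = 3.377 / 2.576
u_B = 1.3109

1.3109


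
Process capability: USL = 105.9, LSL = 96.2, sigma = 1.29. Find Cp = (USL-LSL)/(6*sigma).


Cp = (USL - LSL) / (6 * sigma)
= (105.9 - 96.2) / (6 * 1.29)
= 9.7000 / 7.7400
= 1.2532

1.2532


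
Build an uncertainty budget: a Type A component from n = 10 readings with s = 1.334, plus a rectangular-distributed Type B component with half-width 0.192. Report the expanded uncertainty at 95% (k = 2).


u_A = s / sqrt(n) = 1.334 / sqrt(10) = 0.42184784
u_B = half_width / sqrt(3) = 0.192 / sqrt(3) = 0.11085125
uc = sqrt(u_A^2 + u_B^2) = sqrt(0.42184784^2 + 0.11085125^2) = 0.43616923
U = k * uc = 2 * 0.43616923
U = 0.8723

0.8723


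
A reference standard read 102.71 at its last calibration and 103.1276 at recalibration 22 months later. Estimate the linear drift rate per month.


rate = (v2 - v1) / months
= (103.1276 - 102.71) / 22
= 0.4176 / 22
= 0.0190

0.0190


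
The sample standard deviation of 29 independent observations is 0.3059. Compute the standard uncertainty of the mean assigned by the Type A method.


u_A = s / sqrt(n)
u_A = 0.3059 / sqrt(29)
u_A = 0.3059 / 5.3851648
u_A = 0.0568

0.0568


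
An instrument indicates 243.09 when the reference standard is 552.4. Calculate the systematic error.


Systematic error = measured - true
= 243.09 - 552.4
= -309.3100

-309.3100


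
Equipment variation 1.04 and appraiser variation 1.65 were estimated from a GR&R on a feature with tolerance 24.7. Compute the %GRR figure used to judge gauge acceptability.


GRR = sqrt(EV^2 + AV^2) = sqrt(1.04^2 + 1.65^2) = 1.9504102
%GRR = GRR / tol * 100 = 1.9504102 / 24.7 * 100
%GRR = 7.8964

7.8964


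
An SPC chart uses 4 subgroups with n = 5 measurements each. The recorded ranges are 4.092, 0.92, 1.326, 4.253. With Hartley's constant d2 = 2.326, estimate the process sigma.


R_bar = (4.092 + 0.92 + 1.326 + 4.253) / 4
R_bar = 10.591 / 4 = 2.64775
sigma_hat = R_bar / d2 = 2.64775 / 2.326 = 1.1383

1.1383


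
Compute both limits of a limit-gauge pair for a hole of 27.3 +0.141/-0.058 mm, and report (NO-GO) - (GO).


GO = nominal - lower_tol (smallest hole = maximum material condition)
GO = 27.3 - 0.058 = 27.242
NO-GO = nominal + upper_tol (largest hole = least material condition)
NO-GO = 27.3 + 0.141 = 27.441
spread = NO-GO - GO = 27.441 - 27.242 = 0.1990

0.1990


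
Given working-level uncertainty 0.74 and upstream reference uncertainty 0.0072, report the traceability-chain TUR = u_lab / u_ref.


TUR = u_lab / u_ref
= 0.74 / 0.0072
= 102.7778

102.7778


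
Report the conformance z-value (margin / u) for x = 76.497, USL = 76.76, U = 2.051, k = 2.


u = U / k = 2.051 / 2 = 1.0255
margin = |USL - x| = |76.76 - 76.497| = 0.263
z = margin / u = 0.263 / 1.0255
z = 0.2565

0.2565


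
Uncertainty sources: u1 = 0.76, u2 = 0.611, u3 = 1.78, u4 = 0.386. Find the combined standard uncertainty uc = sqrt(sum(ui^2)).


uc = sqrt(0.76^2 + 0.611^2 + 1.78^2 + 0.386^2)
uc = sqrt(4.268317)
uc = 2.0660

2.0660


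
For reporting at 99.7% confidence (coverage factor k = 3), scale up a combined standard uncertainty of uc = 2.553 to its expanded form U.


U = k * uc
U = 3 * 2.553
U = 7.6590

7.6590


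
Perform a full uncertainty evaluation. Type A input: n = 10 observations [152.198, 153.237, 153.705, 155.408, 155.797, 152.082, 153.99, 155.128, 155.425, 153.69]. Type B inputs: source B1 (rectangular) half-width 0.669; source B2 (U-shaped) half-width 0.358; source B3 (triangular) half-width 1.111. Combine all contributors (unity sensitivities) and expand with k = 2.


mean = (152.198 + 153.237 + 153.705 + 155.408 + 155.797 + 152.082 + 153.99 + 155.128 + 155.425 + 153.69) / 10 = 154.066
s = sqrt(sum((x - mean)^2)/(n-1)) = 1.3400847
u_A = s / sqrt(n) = 1.3400847 / sqrt(10) = 0.42377199
u_B1 = 0.669 / sqrt(3) = 0.38624733
u_B2 = 0.358 / sqrt(2) = 0.25314423
u_B3 = 1.111 / sqrt(6) = 0.45356385
uc = sqrt(0.42377199^2 + 0.38624733^2 + 0.25314423^2 + 0.45356385^2) = 0.77367426
U = k * uc = 2 * 0.77367426
U = 1.5473

1.5473


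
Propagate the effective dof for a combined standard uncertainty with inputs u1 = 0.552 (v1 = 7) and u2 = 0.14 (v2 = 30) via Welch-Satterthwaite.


uc = sqrt(u1^2 + u2^2) = sqrt(0.552^2 + 0.14^2) = 0.56947695
v_eff = uc^4 / (u1^4/v1 + u2^4/v2)
= 0.56947695^4 / (0.552^4/7 + 0.14^4/30)
= 0.10517308 / 0.013276309
v_eff = 7.9219

7.9219


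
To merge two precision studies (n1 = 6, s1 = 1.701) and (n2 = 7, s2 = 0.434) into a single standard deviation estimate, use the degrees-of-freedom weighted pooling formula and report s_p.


s_p = sqrt(((n1-1)*s1^2 + (n2-1)*s2^2) / (n1+n2-2))
numerator = (6-1)*1.701^2 + (7-1)*0.434^2 = 14.467005 + 1.130136 = 15.597141
denominator = 6 + 7 - 2 = 11
s_p^2 = 15.597141 / 11 = 1.4179219
s_p = sqrt(1.4179219) = 1.1908

1.1908


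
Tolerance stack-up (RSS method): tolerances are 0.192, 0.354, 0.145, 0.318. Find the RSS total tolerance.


RSS = sqrt(0.192^2 + 0.354^2 + 0.145^2 + 0.318^2)
= sqrt(0.284329)
= 0.5332

0.5332


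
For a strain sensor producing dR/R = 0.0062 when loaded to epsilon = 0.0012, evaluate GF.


GF = (dR/R) / epsilon
= 0.0062 / 0.0012
= 5.1667

5.1667


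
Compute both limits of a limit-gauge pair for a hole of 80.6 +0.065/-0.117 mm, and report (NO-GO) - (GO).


GO = nominal - lower_tol (smallest hole = maximum material condition)
GO = 80.6 - 0.117 = 80.483
NO-GO = nominal + upper_tol (largest hole = least material condition)
NO-GO = 80.6 + 0.065 = 80.665
spread = NO-GO - GO = 80.665 - 80.483 = 0.1820

0.1820


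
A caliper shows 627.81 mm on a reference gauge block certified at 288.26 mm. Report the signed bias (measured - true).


Systematic error = measured - true
= 627.81 - 288.26
= 339.5500

339.5500


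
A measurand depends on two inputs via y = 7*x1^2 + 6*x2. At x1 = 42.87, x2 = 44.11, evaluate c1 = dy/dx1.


y = 7*x1^2 + 6*x2
dy/dx1 = 2*7*x1
Evaluate at x1 = 42.87: c1 = 14 * 42.87
c1 = 600.1800

600.1800


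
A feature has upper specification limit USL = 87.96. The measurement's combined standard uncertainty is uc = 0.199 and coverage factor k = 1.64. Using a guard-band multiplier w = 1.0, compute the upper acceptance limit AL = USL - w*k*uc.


U = k * uc = 1.64 * 0.199 = 0.32636
guard band g = w * U = 1.0 * 0.32636 = 0.32636
AL = USL - g = 87.96 - 0.32636
AL = 87.6336

87.6336


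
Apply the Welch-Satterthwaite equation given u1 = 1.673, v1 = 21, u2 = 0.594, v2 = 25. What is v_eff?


uc = sqrt(u1^2 + u2^2) = sqrt(1.673^2 + 0.594^2) = 1.7753211
v_eff = uc^4 / (u1^4/v1 + u2^4/v2)
= 1.7753211^4 / (1.673^4/21 + 0.594^4/25)
= 9.9336227 / 0.37802752
v_eff = 26.2775

26.2775


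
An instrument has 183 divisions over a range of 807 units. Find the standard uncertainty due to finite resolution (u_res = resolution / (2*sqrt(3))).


resolution = range / divisions
resolution = 807 / 183 = 4.4098361
u_res = resolution / (2*sqrt(3))
u_res = 4.4098361 / 3.4641016
u_res = 1.2730

1.2730


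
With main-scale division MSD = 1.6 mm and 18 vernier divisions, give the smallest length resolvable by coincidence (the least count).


LC = MSD / n_div
= 1.6 / 18
= 0.0889

0.0889


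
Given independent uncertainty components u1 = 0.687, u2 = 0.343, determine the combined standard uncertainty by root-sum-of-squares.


uc = sqrt(0.687^2 + 0.343^2)
uc = sqrt(0.589618)
uc = 0.7679

0.7679


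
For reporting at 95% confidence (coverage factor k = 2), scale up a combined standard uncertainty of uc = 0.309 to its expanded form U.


U = k * uc
U = 2 * 0.309
U = 0.6180

0.6180


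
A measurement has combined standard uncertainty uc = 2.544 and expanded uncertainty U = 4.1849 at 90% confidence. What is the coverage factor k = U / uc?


k = U / uc
k = 4.1849 / 2.544
k = 1.645

1.645


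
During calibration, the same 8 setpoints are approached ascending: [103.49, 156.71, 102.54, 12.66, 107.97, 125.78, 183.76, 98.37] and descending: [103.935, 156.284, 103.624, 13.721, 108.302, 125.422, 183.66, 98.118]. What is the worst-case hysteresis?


|103.49 - 103.935| = 0.4450
|156.71 - 156.284| = 0.4260
|102.54 - 103.624| = 1.0840
|12.66 - 13.721| = 1.0610
|107.97 - 108.302| = 0.3320
|125.78 - 125.422| = 0.3580
|183.76 - 183.66| = 0.1000
|98.37 - 98.118| = 0.2520
hysteresis = max(diffs) = 1.0840

1.0840


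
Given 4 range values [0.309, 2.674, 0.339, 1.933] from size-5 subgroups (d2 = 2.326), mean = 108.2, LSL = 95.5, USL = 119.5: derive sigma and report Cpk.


R_bar = (0.309 + 2.674 + 0.339 + 1.933) / 4 = 1.31375
sigma = R_bar / d2 = 1.31375 / 2.326 = 0.56481083
Cp = (USL - LSL)/(6*sigma) = (119.5 - 95.5)/(6*0.56481083) = 7.0820
Cpu = (119.5 - 108.2)/(3*0.56481083) = 6.6689
Cpl = (108.2 - 95.5)/(3*0.56481083) = 7.4951
Cpk = min(Cpu, Cpl) = 6.6689

6.6689


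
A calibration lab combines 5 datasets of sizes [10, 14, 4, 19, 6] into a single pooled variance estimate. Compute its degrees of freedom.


nu = sum_i (n_i - 1)
nu = ((10 - 1) + (14 - 1) + (4 - 1) + (19 - 1) + (6 - 1))
nu = 9 + 13 + 3 + 18 + 5
nu = 48

48


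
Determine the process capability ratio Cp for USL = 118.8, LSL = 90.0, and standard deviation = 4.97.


Cp = (USL - LSL) / (6 * sigma)
= (118.8 - 90.0) / (6 * 4.97)
= 28.8000 / 29.8200
= 0.9658

0.9658


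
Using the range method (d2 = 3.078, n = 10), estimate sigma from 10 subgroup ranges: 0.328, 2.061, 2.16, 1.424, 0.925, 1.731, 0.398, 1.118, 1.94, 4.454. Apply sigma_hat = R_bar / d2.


R_bar = (0.328 + 2.061 + 2.16 + 1.424 + 0.925 + 1.731 + 0.398 + 1.118 + 1.94 + 4.454) / 10
R_bar = 16.539 / 10 = 1.6539
sigma_hat = R_bar / d2 = 1.6539 / 3.078 = 0.5373

0.5373


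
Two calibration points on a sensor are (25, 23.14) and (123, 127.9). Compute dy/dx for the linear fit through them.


slope = (y2 - y1) / (x2 - x1)
= (127.9 - 23.14) / (123 - 25)
= 104.7600 / 98
= 1.0690

1.0690


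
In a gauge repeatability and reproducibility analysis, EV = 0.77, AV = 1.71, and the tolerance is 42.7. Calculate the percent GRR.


GRR = sqrt(EV^2 + AV^2) = sqrt(0.77^2 + 1.71^2) = 1.8753666
%GRR = GRR / tol * 100 = 1.8753666 / 42.7 * 100
%GRR = 4.3920

4.3920


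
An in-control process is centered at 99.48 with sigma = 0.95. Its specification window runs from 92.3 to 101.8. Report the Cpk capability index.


Cpu = (USL - mean) / (3*sigma) = (101.8 - 99.48) / (3*0.95) = 0.8140
Cpl = (mean - LSL) / (3*sigma) = (99.48 - 92.3) / (3*0.95) = 2.5193
Cpk = min(Cpu, Cpl) = 0.8140

0.8140


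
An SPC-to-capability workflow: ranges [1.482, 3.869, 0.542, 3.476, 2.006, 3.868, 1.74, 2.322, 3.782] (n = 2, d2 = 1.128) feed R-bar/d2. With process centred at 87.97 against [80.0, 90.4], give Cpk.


R_bar = (1.482 + 3.869 + 0.542 + 3.476 + 2.006 + 3.868 + 1.74 + 2.322 + 3.782) / 9 = 2.5652222
sigma = R_bar / d2 = 2.5652222 / 1.128 = 2.2741332
Cp = (USL - LSL)/(6*sigma) = (90.4 - 80.0)/(6*2.2741332) = 0.7622
Cpu = (90.4 - 87.97)/(3*2.2741332) = 0.3562
Cpl = (87.97 - 80.0)/(3*2.2741332) = 1.1682
Cpk = min(Cpu, Cpl) = 0.3562

0.3562


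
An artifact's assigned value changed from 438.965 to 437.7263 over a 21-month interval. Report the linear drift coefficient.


rate = (v2 - v1) / months
= (437.7263 - 438.965) / 21
= -1.2387 / 21
= -0.0590

-0.0590


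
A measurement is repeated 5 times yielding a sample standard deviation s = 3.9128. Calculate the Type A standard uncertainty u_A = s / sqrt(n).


u_A = s / sqrt(n)
u_A = 3.9128 / sqrt(5)
u_A = 3.9128 / 2.236068
u_A = 1.7499

1.7499


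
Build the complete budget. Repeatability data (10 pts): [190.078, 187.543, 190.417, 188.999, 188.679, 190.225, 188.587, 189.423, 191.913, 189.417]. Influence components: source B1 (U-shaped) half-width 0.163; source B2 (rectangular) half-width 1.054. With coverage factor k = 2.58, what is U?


mean = (190.078 + 187.543 + 190.417 + 188.999 + 188.679 + 190.225 + 188.587 + 189.423 + 191.913 + 189.417) / 10 = 189.5281
s = sqrt(sum((x - mean)^2)/(n-1)) = 1.2072259
u_A = s / sqrt(n) = 1.2072259 / sqrt(10) = 0.38175835
u_B1 = 0.163 / sqrt(2) = 0.11525841
u_B2 = 1.054 / sqrt(3) = 0.60852718
uc = sqrt(0.38175835^2 + 0.11525841^2 + 0.60852718^2) = 0.72755018
U = k * uc = 2.58 * 0.72755018
U = 1.8771

1.8771


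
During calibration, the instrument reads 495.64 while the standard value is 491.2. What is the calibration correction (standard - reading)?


Correction = standard - reading
= 491.2 - 495.64
= -4.4400

-4.4400


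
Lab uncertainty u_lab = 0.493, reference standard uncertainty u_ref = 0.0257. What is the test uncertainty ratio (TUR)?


TUR = u_lab / u_ref
= 0.493 / 0.0257
= 19.1829

19.1829


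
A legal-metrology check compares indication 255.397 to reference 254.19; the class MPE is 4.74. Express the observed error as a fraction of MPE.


e = indication - reference = 255.397 - 254.19 = 1.2070
|e| = 1.2070
ratio = |e| / MPE = 1.2070 / 4.74
ratio = 0.2546

0.2546


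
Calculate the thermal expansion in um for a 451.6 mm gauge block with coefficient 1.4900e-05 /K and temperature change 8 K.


dL = L * alpha * dT
= 451.6 * 1.4900e-05 * 8
= 0.0538307 mm
dL_um = 0.0538307 * 1000 = 53.8307 um

53.8307


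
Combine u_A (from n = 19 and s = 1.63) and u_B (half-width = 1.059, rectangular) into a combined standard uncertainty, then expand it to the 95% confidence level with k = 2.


u_A = s / sqrt(n) = 1.63 / sqrt(19) = 0.37394765
u_B = half_width / sqrt(3) = 1.059 / sqrt(3) = 0.61141394
uc = sqrt(u_A^2 + u_B^2) = sqrt(0.37394765^2 + 0.61141394^2) = 0.71670346
U = k * uc = 2 * 0.71670346
U = 1.4334

1.4334


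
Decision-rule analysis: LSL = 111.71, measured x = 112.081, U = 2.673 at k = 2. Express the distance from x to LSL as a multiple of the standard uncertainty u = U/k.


u = U / k = 2.673 / 2 = 1.3365
margin = |LSL - x| = |111.71 - 112.081| = 0.371
z = margin / u = 0.371 / 1.3365
z = 0.2776

0.2776


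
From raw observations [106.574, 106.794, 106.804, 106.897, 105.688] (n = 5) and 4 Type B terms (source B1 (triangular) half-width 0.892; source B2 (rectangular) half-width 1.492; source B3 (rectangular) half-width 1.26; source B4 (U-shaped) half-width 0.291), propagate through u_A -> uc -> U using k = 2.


mean = (106.574 + 106.794 + 106.804 + 106.897 + 105.688) / 5 = 106.5514
s = sqrt(sum((x - mean)^2)/(n-1)) = 0.49700885
u_A = s / sqrt(n) = 0.49700885 / sqrt(5) = 0.22226911
u_B1 = 0.892 / sqrt(6) = 0.36415748
u_B2 = 1.492 / sqrt(3) = 0.8614066
u_B3 = 1.26 / sqrt(3) = 0.72746134
u_B4 = 0.291 / sqrt(2) = 0.20576807
uc = sqrt(0.22226911^2 + 0.36415748^2 + 0.8614066^2 + 0.72746134^2 + 0.20576807^2) = 1.2229375
U = k * uc = 2 * 1.2229375
U = 2.4459

2.4459


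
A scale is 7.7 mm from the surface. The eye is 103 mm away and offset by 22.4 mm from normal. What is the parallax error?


error = h * offset / d
= 7.7 * 22.4 / 103
= 1.6746

1.6746


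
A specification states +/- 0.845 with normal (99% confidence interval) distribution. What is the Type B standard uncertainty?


u_B = half_width / 2.576
u_B = 0.845 / 2.576
u_B = 0.3280

0.3280


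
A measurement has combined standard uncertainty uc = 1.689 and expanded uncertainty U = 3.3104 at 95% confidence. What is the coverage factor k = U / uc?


k = U / uc
k = 3.3104 / 1.689
k = 1.96

1.96


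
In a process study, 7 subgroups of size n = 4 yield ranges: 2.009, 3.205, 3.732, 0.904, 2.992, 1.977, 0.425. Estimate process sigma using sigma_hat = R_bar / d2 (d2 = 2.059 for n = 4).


R_bar = (2.009 + 3.205 + 3.732 + 0.904 + 2.992 + 1.977 + 0.425) / 7
R_bar = 15.244 / 7 = 2.1777143
sigma_hat = R_bar / d2 = 2.1777143 / 2.059 = 1.0577

1.0577


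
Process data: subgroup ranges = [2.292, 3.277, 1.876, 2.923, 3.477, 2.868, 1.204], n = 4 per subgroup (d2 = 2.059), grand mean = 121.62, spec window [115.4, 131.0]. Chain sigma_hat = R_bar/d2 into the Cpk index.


R_bar = (2.292 + 3.277 + 1.876 + 2.923 + 3.477 + 2.868 + 1.204) / 7 = 2.5595714
sigma = R_bar / d2 = 2.5595714 / 2.059 = 1.2431138
Cp = (USL - LSL)/(6*sigma) = (131.0 - 115.4)/(6*1.2431138) = 2.0915
Cpu = (131.0 - 121.62)/(3*1.2431138) = 2.5152
Cpl = (121.62 - 115.4)/(3*1.2431138) = 1.6679
Cpk = min(Cpu, Cpl) = 1.6679

1.6679


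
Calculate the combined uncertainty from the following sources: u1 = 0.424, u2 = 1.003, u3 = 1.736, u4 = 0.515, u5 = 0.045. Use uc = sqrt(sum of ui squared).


uc = sqrt(0.424^2 + 1.003^2 + 1.736^2 + 0.515^2 + 0.045^2)
uc = sqrt(4.466731)
uc = 2.1135

2.1135


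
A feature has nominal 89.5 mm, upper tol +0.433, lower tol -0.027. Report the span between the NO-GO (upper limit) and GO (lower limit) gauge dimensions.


GO = nominal - lower_tol (smallest hole = maximum material condition)
GO = 89.5 - 0.027 = 89.473
NO-GO = nominal + upper_tol (largest hole = least material condition)
NO-GO = 89.5 + 0.433 = 89.933
spread = NO-GO - GO = 89.933 - 89.473 = 0.4600

0.4600


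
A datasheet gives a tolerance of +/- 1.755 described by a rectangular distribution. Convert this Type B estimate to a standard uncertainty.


u_B = half_width / sqrt(3)
u_B = 1.755 / 1.7320508
u_B = 1.0132

1.0132


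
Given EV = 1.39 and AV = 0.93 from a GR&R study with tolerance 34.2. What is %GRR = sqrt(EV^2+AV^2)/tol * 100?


GRR = sqrt(EV^2 + AV^2) = sqrt(1.39^2 + 0.93^2) = 1.6724234
%GRR = GRR / tol * 100 = 1.6724234 / 34.2 * 100
%GRR = 4.8901

4.8901


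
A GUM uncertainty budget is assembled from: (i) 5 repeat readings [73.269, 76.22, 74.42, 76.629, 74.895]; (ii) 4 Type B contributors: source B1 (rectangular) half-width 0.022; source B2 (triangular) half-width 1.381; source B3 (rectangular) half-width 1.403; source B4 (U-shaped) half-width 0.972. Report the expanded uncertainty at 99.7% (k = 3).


mean = (73.269 + 76.22 + 74.42 + 76.629 + 74.895) / 5 = 75.0866
s = sqrt(sum((x - mean)^2)/(n-1)) = 1.3645814
u_A = s / sqrt(n) = 1.3645814 / sqrt(5) = 0.61025935
u_B1 = 0.022 / sqrt(3) = 0.012701706
u_B2 = 1.381 / sqrt(6) = 0.56379089
u_B3 = 1.403 / sqrt(3) = 0.81002243
u_B4 = 0.972 / sqrt(2) = 0.68730779
uc = sqrt(0.61025935^2 + 0.012701706^2 + 0.56379089^2 + 0.81002243^2 + 0.68730779^2) = 1.3486906
U = k * uc = 3 * 1.3486906
U = 4.0461

4.0461


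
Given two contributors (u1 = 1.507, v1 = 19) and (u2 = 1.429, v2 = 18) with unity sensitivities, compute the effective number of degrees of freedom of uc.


uc = sqrt(u1^2 + u2^2) = sqrt(1.507^2 + 1.429^2) = 2.076798
v_eff = uc^4 / (u1^4/v1 + u2^4/v2)
= 2.076798^4 / (1.507^4/19 + 1.429^4/18)
= 18.602745 / 0.50311883
v_eff = 36.9749

36.9749


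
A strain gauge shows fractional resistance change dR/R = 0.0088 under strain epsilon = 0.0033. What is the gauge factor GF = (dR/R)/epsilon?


GF = (dR/R) / epsilon
= 0.0088 / 0.0033
= 2.6667

2.6667
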